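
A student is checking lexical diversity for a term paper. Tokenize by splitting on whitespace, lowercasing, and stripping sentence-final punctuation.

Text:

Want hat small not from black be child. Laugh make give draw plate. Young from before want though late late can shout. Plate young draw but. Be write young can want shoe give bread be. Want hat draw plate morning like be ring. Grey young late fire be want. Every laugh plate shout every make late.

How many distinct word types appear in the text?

29

Distinct types: {be, before, black, bread, but, can, child, draw, every, fire, from, give, grey, hat, late, laugh, like, make, morning, not, plate, ring, shoe, shout, small, though, want, write, young}
V = 29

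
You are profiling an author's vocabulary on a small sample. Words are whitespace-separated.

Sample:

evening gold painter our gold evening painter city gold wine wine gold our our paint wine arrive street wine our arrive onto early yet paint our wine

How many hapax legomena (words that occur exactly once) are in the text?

5

Frequencies: our:5, wine:5, gold:4, evening:2, painter:2, paint:2, arrive:2, city:1, street:1, onto:1, early:1, yet:1
Hapax (freq=1): city, early, onto, street, yet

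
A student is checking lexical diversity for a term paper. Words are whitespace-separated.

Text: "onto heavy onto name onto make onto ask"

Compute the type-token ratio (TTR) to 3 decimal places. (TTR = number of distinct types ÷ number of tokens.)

N = 8 tokens, V = 5 types.
TTR = V / N = 5 / 8 = 0.625

0.625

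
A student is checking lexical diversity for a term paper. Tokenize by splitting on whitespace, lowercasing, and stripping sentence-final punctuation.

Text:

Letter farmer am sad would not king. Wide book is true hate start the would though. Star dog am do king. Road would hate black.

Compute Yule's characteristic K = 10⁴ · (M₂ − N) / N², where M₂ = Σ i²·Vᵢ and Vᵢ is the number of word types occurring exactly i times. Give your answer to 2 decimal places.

192.00

Frequencies: would:3, am:2, king:2, hate:2, letter:1, farmer:1, sad:1, not:1, wide:1, book:1, is:1, true:1, start:1, the:1, though:1, star:1, dog:1, do:1, road:1, black:1
N = 25. Frequency spectrum: V_1=16, V_2=3, V_3=1
M₂ = 1²·16 + 2²·3 + 3²·1 = 37
K = 10000 × (37 − 25) / 25² = 192.00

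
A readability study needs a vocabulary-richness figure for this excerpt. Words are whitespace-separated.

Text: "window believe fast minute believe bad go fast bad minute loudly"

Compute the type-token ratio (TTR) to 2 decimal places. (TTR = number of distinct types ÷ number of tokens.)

0.64

N = 11 tokens, V = 7 types.
TTR = V / N = 7 / 11 = 0.64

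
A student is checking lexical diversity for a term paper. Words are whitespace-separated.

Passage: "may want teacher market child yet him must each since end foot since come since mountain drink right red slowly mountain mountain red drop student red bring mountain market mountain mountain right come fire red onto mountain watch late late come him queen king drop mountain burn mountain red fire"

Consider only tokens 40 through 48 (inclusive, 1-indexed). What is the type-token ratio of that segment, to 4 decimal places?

0.8889

Segment tokens 40–48: late, come, him, queen, king, drop, mountain, burn, mountain
Segment N = 9, segment V = 8.
TTR = 8 / 9 = 0.8889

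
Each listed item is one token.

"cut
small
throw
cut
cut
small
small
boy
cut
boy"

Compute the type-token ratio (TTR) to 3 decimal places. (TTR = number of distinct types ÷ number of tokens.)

N = 10 tokens, V = 4 types.
TTR = V / N = 4 / 10 = 0.400

0.400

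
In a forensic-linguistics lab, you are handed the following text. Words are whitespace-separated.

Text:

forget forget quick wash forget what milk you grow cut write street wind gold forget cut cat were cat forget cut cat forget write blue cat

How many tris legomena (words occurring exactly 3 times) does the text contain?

1

Frequencies: forget:6, cat:4, cut:3, write:2, quick:1, wash:1, what:1, milk:1, you:1, grow:1, street:1, wind:1, gold:1, were:1, blue:1
Words with frequency 3: cut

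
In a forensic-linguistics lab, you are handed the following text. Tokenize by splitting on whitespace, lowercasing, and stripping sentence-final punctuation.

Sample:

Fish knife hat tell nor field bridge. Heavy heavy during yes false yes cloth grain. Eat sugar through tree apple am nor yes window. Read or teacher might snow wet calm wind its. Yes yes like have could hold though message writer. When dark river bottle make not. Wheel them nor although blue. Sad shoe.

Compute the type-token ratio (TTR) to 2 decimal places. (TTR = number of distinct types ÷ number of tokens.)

0.87

N = 55 tokens, V = 48 types.
TTR = V / N = 48 / 55 = 0.87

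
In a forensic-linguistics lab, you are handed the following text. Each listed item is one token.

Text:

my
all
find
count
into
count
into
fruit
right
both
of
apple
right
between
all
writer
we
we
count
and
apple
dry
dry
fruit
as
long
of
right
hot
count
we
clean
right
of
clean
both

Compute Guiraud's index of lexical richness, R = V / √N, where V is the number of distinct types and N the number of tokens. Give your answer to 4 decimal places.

N = 36, V = 19.
√N = 6.000000
R = 19 / 6.000000 = 3.1667

3.1667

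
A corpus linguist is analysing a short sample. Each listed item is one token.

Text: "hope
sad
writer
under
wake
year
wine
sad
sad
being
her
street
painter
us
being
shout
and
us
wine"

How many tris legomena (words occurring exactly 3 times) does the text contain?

Frequencies: sad:3, wine:2, being:2, us:2, hope:1, writer:1, under:1, wake:1, year:1, her:1, street:1, painter:1, shout:1, and:1
Words with frequency 3: sad

1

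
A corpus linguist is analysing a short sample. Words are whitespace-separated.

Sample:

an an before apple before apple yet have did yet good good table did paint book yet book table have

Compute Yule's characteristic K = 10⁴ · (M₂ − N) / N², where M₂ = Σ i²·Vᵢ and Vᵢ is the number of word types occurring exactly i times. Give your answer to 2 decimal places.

Frequencies: yet:3, an:2, before:2, apple:2, have:2, did:2, good:2, table:2, book:2, paint:1
N = 20. Frequency spectrum: V_1=1, V_2=8, V_3=1
M₂ = 1²·1 + 2²·8 + 3²·1 = 42
K = 10000 × (42 − 20) / 20² = 550.00

550.00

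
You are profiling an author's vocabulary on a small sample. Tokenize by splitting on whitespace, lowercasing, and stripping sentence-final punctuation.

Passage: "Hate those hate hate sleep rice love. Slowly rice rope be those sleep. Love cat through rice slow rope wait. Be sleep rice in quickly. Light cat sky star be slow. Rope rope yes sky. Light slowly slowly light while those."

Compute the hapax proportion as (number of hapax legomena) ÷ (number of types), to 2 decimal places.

Frequencies: rice:4, rope:4, hate:3, those:3, sleep:3, slowly:3, be:3, light:3, love:2, cat:2, slow:2, sky:2, through:1, wait:1, in:1, quickly:1, star:1, yes:1, while:1
Hapax count = 7; type count = 19.
Ratio = 7 / 19 = 0.37

0.37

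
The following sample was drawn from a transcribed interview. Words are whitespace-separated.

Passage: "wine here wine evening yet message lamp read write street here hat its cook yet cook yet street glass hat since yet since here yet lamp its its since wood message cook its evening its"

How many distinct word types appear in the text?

Distinct types: {cook, evening, glass, hat, here, its, lamp, message, read, since, street, wine, wood, write, yet}
V = 15

15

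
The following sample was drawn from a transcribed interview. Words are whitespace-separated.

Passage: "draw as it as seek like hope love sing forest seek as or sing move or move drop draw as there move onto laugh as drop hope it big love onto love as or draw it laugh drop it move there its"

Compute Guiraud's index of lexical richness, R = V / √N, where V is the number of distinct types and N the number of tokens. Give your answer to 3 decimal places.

N = 42, V = 17.
√N = 6.480741
R = 17 / 6.480741 = 2.623

2.623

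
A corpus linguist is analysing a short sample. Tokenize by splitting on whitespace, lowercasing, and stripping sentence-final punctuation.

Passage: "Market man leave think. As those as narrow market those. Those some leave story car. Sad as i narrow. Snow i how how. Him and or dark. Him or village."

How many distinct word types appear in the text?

19

Distinct types: {and, as, car, dark, him, how, i, leave, man, market, narrow, or, sad, snow, some, story, think, those, village}
V = 19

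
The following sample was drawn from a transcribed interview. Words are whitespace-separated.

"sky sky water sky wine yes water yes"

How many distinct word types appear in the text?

Distinct types: {sky, water, wine, yes}
V = 4

4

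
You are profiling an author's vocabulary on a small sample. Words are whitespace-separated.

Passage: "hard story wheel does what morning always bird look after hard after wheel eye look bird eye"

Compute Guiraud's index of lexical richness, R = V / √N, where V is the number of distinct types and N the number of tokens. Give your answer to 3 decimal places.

N = 17, V = 11.
√N = 4.123106
R = 11 / 4.123106 = 2.668

2.668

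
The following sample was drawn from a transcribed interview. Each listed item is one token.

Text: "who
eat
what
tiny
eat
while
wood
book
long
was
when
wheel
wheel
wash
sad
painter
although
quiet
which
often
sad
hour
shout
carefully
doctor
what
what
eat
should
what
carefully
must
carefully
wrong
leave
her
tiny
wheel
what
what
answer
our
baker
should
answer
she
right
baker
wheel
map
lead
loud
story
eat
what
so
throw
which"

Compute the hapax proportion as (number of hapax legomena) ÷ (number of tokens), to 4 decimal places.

0.4828

Frequencies: what:7, eat:4, wheel:4, carefully:3, tiny:2, sad:2, which:2, should:2, answer:2, baker:2, who:1, while:1, wood:1, book:1, long:1, was:1, when:1, wash:1, painter:1, although:1, … (18 more, each freq 1)
Hapax count = 28; token count = 58.
Ratio = 28 / 58 = 0.4828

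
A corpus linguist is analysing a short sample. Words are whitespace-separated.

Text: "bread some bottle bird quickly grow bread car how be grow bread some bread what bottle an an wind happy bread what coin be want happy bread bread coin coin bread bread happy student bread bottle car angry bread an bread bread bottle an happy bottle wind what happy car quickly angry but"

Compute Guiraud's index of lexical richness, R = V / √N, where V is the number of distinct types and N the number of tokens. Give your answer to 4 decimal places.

N = 53, V = 18.
√N = 7.280110
R = 18 / 7.280110 = 2.4725

2.4725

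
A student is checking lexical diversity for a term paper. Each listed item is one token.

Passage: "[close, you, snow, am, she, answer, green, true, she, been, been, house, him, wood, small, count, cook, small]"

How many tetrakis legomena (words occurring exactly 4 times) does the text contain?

0

Frequencies: she:2, been:2, small:2, close:1, you:1, snow:1, am:1, answer:1, green:1, true:1, house:1, him:1, wood:1, count:1, cook:1
Words with frequency 4: (none)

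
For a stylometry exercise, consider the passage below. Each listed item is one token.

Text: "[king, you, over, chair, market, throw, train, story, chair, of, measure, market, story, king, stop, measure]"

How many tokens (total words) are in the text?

Tokens: king, you, over, chair, market, throw, train, story, chair, of, measure, market, story, king, stop, measure
N = 16

16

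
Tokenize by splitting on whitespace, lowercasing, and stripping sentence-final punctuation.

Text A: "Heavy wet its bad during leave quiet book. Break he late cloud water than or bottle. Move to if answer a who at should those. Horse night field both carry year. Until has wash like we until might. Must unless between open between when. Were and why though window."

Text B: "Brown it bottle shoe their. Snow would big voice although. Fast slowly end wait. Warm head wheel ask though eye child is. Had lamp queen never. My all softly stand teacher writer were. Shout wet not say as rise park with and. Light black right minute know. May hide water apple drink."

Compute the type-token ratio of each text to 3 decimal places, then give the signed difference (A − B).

-0.041

TTR(A) = 47/49 = 0.959
TTR(B) = 52/52 = 1.000
Difference = 0.959 − 1.000 = -0.041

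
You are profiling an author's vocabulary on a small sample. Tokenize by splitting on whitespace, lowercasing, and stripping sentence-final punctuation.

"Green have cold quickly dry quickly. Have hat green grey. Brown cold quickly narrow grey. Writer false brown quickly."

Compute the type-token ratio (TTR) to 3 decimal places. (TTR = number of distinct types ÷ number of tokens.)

0.579

N = 19 tokens, V = 11 types.
TTR = V / N = 11 / 19 = 0.579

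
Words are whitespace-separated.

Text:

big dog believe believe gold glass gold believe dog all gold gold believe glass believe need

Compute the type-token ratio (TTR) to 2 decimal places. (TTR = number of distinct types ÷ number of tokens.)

N = 16 tokens, V = 7 types.
TTR = V / N = 7 / 16 = 0.44

0.44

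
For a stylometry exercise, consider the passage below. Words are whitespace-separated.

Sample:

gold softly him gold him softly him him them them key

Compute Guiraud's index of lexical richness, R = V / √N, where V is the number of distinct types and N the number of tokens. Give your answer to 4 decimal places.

N = 11, V = 5.
√N = 3.316625
R = 5 / 3.316625 = 1.5076

1.5076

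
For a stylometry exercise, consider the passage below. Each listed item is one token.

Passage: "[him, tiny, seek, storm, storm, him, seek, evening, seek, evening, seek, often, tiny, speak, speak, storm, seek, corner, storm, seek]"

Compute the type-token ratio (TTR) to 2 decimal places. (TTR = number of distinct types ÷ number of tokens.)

0.40

N = 20 tokens, V = 8 types.
TTR = V / N = 8 / 20 = 0.40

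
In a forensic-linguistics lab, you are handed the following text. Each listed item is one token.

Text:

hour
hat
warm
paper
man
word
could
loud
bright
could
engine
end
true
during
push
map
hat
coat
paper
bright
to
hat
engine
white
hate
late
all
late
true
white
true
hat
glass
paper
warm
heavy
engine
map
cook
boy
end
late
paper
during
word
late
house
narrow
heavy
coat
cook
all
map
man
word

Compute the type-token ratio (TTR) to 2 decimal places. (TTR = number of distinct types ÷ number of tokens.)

N = 55 tokens, V = 27 types.
TTR = V / N = 27 / 55 = 0.49

0.49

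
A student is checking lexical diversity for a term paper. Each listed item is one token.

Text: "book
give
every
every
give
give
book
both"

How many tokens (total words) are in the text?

Tokens: book, give, every, every, give, give, book, both
N = 8

8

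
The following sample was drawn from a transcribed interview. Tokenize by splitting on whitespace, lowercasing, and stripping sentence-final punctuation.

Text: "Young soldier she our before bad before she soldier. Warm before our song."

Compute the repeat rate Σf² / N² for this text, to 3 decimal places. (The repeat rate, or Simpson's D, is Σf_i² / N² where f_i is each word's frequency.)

Frequencies: before:3, soldier:2, she:2, our:2, young:1, bad:1, warm:1, song:1
Σf² = 25; N² = 169
Repeat rate = 25 / 169 = 0.148

0.148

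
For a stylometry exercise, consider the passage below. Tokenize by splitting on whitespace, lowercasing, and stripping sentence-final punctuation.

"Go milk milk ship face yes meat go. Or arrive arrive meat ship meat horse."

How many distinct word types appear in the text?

9

Distinct types: {arrive, face, go, horse, meat, milk, or, ship, yes}
V = 9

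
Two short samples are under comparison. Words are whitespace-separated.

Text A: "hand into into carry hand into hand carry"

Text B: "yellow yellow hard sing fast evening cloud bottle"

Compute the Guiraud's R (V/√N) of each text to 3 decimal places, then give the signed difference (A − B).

A: V=3, N=8, R=1.061
B: V=7, N=8, R=2.475
Difference = 1.061 − 2.475 = -1.414

-1.414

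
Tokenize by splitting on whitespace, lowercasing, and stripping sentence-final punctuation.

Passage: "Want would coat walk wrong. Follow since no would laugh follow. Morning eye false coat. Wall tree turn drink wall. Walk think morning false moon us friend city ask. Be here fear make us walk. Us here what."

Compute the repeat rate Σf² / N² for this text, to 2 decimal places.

Frequencies: walk:3, us:3, would:2, coat:2, follow:2, morning:2, false:2, wall:2, here:2, want:1, wrong:1, since:1, no:1, laugh:1, eye:1, tree:1, turn:1, drink:1, think:1, moon:1, … (7 more, each freq 1)
Σf² = 64; N² = 1444
Repeat rate = 64 / 1444 = 0.04

0.04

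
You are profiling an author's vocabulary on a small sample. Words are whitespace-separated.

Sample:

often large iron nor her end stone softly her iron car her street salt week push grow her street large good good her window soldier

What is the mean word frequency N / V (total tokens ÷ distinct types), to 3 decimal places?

N = 25 tokens, V = 17 types.
Mean frequency = N / V = 25 / 17 = 1.471

1.471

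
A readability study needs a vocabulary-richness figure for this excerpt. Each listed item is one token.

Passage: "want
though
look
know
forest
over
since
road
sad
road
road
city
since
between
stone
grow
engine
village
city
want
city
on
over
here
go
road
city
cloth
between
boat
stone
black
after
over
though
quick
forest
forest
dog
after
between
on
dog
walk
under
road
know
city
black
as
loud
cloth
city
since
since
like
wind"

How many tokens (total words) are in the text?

Tokens: want, though, look, know, forest, over, since, road, sad, road, road, city, since, between, stone, grow, engine, village, city, want, city, on, over, here, go, road, city, cloth, between, boat, stone, black, after, over, though, quick, forest, forest, dog, after, between, on, dog, walk, under, road, know, city, black, as, loud, cloth, city, since, since, like, wind
N = 57

57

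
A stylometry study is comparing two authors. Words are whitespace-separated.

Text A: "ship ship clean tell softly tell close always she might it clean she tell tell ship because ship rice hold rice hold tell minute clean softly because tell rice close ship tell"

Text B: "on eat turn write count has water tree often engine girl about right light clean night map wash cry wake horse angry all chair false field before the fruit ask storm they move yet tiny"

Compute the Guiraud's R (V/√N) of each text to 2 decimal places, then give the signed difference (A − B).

-3.62

A: V=13, N=32, R=2.30
B: V=35, N=35, R=5.92
Difference = 2.30 − 5.92 = -3.62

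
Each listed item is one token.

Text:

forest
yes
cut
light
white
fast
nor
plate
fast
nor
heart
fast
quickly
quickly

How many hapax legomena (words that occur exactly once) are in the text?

7

Frequencies: fast:3, nor:2, quickly:2, forest:1, yes:1, cut:1, light:1, white:1, plate:1, heart:1
Hapax (freq=1): cut, forest, heart, light, plate, white, yes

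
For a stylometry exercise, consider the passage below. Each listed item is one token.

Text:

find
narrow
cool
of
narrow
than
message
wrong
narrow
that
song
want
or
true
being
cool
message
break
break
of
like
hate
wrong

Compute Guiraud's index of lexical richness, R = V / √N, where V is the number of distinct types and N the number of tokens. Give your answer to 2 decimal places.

3.34

N = 23, V = 16.
√N = 4.795832
R = 16 / 4.795832 = 3.34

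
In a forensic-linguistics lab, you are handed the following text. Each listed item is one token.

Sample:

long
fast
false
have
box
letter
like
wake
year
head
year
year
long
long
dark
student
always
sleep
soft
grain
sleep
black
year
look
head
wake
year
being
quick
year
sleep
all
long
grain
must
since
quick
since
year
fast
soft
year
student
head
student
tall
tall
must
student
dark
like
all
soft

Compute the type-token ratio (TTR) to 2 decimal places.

N = 53 tokens, V = 24 types.
TTR = V / N = 24 / 53 = 0.45

0.45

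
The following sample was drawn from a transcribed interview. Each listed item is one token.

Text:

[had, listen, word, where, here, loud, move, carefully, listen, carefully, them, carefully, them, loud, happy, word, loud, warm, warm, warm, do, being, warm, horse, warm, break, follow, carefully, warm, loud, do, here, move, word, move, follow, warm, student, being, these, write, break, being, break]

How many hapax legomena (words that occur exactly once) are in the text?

Frequencies: warm:7, loud:4, carefully:4, word:3, move:3, being:3, break:3, listen:2, here:2, them:2, do:2, follow:2, had:1, where:1, happy:1, horse:1, student:1, these:1, write:1
Hapax (freq=1): had, happy, horse, student, these, where, write

7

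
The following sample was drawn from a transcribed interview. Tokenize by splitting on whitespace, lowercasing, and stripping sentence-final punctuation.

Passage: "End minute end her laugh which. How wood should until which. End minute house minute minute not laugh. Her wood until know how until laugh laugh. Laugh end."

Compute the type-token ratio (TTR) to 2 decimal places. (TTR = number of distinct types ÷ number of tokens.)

N = 28 tokens, V = 12 types.
TTR = V / N = 12 / 28 = 0.43

0.43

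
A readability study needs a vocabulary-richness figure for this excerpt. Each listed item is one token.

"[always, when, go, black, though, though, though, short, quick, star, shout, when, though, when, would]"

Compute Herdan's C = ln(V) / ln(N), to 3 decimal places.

0.850

N = 15, V = 10.
ln(V) = 2.302585, ln(N) = 2.708050
C = 2.302585 / 2.708050 = 0.850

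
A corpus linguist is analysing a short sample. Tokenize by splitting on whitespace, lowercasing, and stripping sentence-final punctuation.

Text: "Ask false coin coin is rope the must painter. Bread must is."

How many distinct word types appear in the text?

Distinct types: {ask, bread, coin, false, is, must, painter, rope, the}
V = 9

9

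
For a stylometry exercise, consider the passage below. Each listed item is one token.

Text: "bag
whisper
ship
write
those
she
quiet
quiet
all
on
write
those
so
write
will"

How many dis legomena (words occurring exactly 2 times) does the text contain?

Frequencies: write:3, those:2, quiet:2, bag:1, whisper:1, ship:1, she:1, all:1, on:1, so:1, will:1
Words with frequency 2: quiet, those

2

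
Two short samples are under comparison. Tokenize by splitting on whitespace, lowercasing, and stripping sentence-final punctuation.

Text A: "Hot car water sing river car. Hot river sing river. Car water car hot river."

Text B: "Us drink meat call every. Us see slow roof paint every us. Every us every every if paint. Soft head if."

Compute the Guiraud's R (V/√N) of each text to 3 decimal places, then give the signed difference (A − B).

A: V=5, N=15, R=1.291
B: V=12, N=21, R=2.619
Difference = 1.291 − 2.619 = -1.328

-1.328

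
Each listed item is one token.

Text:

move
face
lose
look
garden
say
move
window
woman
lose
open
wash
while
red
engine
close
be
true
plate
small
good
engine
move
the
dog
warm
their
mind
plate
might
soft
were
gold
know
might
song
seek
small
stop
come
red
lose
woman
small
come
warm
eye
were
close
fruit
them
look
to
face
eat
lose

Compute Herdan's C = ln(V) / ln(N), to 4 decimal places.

0.9037

N = 56, V = 38.
ln(V) = 3.637586, ln(N) = 4.025352
C = 3.637586 / 4.025352 = 0.9037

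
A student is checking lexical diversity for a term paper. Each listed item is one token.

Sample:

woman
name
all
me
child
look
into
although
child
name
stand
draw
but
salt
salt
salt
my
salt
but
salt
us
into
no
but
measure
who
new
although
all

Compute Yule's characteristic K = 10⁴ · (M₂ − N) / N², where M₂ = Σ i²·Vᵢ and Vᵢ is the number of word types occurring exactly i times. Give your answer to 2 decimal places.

428.06

Frequencies: salt:5, but:3, name:2, all:2, child:2, into:2, although:2, woman:1, me:1, look:1, stand:1, draw:1, my:1, us:1, no:1, measure:1, who:1, new:1
N = 29. Frequency spectrum: V_1=11, V_2=5, V_3=1, V_5=1
M₂ = 1²·11 + 2²·5 + 3²·1 + 5²·1 = 65
K = 10000 × (65 − 29) / 29² = 428.06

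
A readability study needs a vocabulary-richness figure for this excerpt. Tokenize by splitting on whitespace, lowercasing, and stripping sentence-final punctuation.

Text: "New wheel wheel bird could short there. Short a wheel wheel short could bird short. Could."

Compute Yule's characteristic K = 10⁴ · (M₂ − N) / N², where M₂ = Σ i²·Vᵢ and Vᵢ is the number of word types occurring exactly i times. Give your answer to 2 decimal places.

Frequencies: wheel:4, short:4, could:3, bird:2, new:1, there:1, a:1
N = 16. Frequency spectrum: V_1=3, V_2=1, V_3=1, V_4=2
M₂ = 1²·3 + 2²·1 + 3²·1 + 4²·2 = 48
K = 10000 × (48 − 16) / 16² = 1250.00

1250.00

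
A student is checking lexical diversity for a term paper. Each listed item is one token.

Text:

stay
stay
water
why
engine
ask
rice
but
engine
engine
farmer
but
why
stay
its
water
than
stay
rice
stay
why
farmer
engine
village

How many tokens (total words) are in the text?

24

Tokens: stay, stay, water, why, engine, ask, rice, but, engine, engine, farmer, but, why, stay, its, water, than, stay, rice, stay, why, farmer, engine, village
N = 24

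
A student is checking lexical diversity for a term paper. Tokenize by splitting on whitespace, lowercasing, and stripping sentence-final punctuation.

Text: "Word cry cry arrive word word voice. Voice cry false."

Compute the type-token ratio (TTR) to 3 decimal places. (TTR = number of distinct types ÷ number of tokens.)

N = 10 tokens, V = 5 types.
TTR = V / N = 5 / 10 = 0.500

0.500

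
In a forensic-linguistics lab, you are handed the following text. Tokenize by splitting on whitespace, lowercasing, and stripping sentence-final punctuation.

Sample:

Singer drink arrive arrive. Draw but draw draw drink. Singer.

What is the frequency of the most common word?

3

Frequencies: draw:3, singer:2, drink:2, arrive:2, but:1
Most common: 'draw' with frequency 3.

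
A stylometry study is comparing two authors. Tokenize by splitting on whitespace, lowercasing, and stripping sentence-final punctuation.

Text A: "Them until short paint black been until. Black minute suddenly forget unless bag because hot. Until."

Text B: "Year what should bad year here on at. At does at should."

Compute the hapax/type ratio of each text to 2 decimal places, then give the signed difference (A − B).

A: hapax=11, V=13, ratio=0.85
B: hapax=5, V=8, ratio=0.63
Difference = 0.85 − 0.63 = 0.22

0.22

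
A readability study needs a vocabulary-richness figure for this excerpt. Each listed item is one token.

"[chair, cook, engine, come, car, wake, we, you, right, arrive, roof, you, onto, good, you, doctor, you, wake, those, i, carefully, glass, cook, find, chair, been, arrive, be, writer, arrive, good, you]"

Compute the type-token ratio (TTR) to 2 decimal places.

N = 32 tokens, V = 22 types.
TTR = V / N = 22 / 32 = 0.69

0.69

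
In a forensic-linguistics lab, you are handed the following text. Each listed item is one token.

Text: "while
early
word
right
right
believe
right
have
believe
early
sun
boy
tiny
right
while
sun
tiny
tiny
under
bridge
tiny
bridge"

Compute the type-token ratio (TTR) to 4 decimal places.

0.5000

N = 22 tokens, V = 11 types.
TTR = V / N = 11 / 22 = 0.5000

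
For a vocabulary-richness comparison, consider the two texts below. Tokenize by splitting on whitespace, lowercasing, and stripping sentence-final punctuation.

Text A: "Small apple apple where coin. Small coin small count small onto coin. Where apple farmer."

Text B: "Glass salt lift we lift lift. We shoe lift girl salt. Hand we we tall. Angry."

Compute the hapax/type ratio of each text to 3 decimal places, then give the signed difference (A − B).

A: hapax=3, V=7, ratio=0.429
B: hapax=6, V=9, ratio=0.667
Difference = 0.429 − 0.667 = -0.238

-0.238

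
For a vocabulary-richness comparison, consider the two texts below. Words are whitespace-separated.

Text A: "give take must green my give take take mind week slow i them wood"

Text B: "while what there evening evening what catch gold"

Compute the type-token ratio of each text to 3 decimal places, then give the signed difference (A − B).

0.036

TTR(A) = 11/14 = 0.786
TTR(B) = 6/8 = 0.750
Difference = 0.786 − 0.750 = 0.036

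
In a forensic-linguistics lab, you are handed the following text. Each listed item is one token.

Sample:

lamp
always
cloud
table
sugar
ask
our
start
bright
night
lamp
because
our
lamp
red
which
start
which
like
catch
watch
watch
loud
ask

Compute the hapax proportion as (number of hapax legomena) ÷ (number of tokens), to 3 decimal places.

Frequencies: lamp:3, ask:2, our:2, start:2, which:2, watch:2, always:1, cloud:1, table:1, sugar:1, bright:1, night:1, because:1, red:1, like:1, catch:1, loud:1
Hapax count = 11; token count = 24.
Ratio = 11 / 24 = 0.458

0.458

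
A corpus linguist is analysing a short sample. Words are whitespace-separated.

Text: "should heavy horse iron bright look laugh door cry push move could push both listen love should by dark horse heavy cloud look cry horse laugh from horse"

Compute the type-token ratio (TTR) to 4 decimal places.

0.6786

N = 28 tokens, V = 19 types.
TTR = V / N = 19 / 28 = 0.6786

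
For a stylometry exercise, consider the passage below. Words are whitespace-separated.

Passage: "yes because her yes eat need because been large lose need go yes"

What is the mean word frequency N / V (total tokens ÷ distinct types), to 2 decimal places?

N = 13 tokens, V = 9 types.
Mean frequency = N / V = 13 / 9 = 1.44

1.44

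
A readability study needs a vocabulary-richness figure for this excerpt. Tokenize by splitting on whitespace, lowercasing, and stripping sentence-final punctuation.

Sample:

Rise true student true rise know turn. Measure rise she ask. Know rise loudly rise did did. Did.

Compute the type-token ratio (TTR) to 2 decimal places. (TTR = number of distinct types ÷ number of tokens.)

0.56

N = 18 tokens, V = 10 types.
TTR = V / N = 10 / 18 = 0.56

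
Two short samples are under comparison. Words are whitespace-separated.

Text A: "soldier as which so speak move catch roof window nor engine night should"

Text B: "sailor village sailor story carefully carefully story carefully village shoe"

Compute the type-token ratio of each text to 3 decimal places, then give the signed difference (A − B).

0.500

TTR(A) = 13/13 = 1.000
TTR(B) = 5/10 = 0.500
Difference = 1.000 − 0.500 = 0.500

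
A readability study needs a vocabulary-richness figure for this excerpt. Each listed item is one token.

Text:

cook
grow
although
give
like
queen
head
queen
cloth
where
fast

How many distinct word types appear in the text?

Distinct types: {although, cloth, cook, fast, give, grow, head, like, queen, where}
V = 10

10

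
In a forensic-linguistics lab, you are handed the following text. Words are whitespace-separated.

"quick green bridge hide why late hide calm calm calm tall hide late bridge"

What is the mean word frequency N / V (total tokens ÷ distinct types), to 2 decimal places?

N = 14 tokens, V = 8 types.
Mean frequency = N / V = 14 / 8 = 1.75

1.75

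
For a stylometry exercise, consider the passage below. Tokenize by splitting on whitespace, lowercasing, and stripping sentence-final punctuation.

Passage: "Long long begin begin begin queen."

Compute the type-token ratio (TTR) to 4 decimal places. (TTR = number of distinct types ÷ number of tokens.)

0.5000

N = 6 tokens, V = 3 types.
TTR = V / N = 3 / 6 = 0.5000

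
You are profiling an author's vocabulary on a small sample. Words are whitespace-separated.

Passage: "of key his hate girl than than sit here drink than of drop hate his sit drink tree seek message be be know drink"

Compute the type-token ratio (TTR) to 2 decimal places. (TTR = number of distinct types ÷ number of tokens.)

0.63

N = 24 tokens, V = 15 types.
TTR = V / N = 15 / 24 = 0.63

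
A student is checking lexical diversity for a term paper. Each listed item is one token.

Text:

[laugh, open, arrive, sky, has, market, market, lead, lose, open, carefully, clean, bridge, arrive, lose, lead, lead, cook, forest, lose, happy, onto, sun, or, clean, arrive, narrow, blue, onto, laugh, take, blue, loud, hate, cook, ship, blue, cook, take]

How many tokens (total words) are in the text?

Tokens: laugh, open, arrive, sky, has, market, market, lead, lose, open, carefully, clean, bridge, arrive, lose, lead, lead, cook, forest, lose, happy, onto, sun, or, clean, arrive, narrow, blue, onto, laugh, take, blue, loud, hate, cook, ship, blue, cook, take
N = 39

39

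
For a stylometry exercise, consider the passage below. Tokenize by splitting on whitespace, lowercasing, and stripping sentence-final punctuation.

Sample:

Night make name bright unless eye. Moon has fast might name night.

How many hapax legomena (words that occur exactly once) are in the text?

8

Frequencies: night:2, name:2, make:1, bright:1, unless:1, eye:1, moon:1, has:1, fast:1, might:1
Hapax (freq=1): bright, eye, fast, has, make, might, moon, unless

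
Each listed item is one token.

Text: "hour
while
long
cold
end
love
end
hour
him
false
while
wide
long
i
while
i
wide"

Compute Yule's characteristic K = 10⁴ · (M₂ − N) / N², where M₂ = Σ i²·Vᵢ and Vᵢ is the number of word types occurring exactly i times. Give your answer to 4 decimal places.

553.6332

Frequencies: while:3, hour:2, long:2, end:2, wide:2, i:2, cold:1, love:1, him:1, false:1
N = 17. Frequency spectrum: V_1=4, V_2=5, V_3=1
M₂ = 1²·4 + 2²·5 + 3²·1 = 33
K = 10000 × (33 − 17) / 17² = 553.6332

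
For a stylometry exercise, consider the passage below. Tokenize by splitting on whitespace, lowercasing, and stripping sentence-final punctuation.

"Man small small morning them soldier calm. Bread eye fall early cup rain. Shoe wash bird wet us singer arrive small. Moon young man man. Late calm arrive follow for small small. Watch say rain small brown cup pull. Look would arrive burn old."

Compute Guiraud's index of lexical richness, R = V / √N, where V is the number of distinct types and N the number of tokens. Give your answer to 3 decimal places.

N = 44, V = 32.
√N = 6.633250
R = 32 / 6.633250 = 4.824

4.824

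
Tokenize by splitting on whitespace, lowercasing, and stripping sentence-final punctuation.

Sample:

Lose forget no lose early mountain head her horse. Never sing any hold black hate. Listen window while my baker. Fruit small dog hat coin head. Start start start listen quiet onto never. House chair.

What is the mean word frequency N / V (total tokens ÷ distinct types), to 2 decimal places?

1.21

N = 35 tokens, V = 29 types.
Mean frequency = N / V = 35 / 29 = 1.21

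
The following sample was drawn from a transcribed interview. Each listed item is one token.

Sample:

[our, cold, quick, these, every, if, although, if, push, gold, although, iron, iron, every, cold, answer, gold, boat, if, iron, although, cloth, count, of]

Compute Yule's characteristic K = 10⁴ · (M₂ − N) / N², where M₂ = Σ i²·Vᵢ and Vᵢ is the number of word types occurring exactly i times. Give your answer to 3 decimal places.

416.667

Frequencies: if:3, although:3, iron:3, cold:2, every:2, gold:2, our:1, quick:1, these:1, push:1, answer:1, boat:1, cloth:1, count:1, of:1
N = 24. Frequency spectrum: V_1=9, V_2=3, V_3=3
M₂ = 1²·9 + 2²·3 + 3²·3 = 48
K = 10000 × (48 − 24) / 24² = 416.667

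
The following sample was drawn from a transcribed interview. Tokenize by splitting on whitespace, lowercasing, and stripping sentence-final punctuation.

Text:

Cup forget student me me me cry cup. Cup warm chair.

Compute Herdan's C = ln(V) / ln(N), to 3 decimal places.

0.812

N = 11, V = 7.
ln(V) = 1.945910, ln(N) = 2.397895
C = 1.945910 / 2.397895 = 0.812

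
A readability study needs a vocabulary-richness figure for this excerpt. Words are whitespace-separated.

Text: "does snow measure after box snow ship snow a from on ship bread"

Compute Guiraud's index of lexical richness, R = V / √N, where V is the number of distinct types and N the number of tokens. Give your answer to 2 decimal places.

N = 13, V = 10.
√N = 3.605551
R = 10 / 3.605551 = 2.77

2.77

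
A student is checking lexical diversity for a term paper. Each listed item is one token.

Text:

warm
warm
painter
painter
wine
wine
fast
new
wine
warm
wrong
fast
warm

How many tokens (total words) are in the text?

13

Tokens: warm, warm, painter, painter, wine, wine, fast, new, wine, warm, wrong, fast, warm
N = 13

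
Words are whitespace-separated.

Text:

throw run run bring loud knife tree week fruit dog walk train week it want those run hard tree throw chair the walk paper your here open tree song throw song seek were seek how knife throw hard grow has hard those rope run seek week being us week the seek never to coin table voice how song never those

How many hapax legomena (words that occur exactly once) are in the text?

Frequencies: throw:4, run:4, week:4, seek:4, tree:3, those:3, hard:3, song:3, knife:2, walk:2, the:2, how:2, never:2, bring:1, loud:1, fruit:1, dog:1, train:1, it:1, want:1, … (15 more, each freq 1)
Hapax (freq=1): being, bring, chair, coin, dog, fruit, grow, has, here, it, loud, open, paper, rope, table, to, train, us, voice, want, were, your

22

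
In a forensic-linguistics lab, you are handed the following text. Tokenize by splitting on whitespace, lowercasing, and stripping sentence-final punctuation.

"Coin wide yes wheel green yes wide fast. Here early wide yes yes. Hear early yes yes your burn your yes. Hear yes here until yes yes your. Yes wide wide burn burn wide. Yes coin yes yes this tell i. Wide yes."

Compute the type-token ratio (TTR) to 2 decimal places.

N = 43 tokens, V = 15 types.
TTR = V / N = 15 / 43 = 0.35

0.35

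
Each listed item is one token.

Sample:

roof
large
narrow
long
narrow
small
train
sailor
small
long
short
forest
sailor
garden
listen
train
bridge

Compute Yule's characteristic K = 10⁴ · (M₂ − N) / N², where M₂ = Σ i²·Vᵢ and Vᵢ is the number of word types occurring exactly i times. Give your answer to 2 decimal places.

346.02

Frequencies: narrow:2, long:2, small:2, train:2, sailor:2, roof:1, large:1, short:1, forest:1, garden:1, listen:1, bridge:1
N = 17. Frequency spectrum: V_1=7, V_2=5
M₂ = 1²·7 + 2²·5 = 27
K = 10000 × (27 − 17) / 17² = 346.02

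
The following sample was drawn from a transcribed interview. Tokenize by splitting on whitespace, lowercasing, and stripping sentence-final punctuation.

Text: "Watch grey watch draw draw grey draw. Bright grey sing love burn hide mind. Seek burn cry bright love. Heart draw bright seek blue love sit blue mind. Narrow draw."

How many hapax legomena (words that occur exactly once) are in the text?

6

Frequencies: draw:5, grey:3, bright:3, love:3, watch:2, burn:2, mind:2, seek:2, blue:2, sing:1, hide:1, cry:1, heart:1, sit:1, narrow:1
Hapax (freq=1): cry, heart, hide, narrow, sing, sit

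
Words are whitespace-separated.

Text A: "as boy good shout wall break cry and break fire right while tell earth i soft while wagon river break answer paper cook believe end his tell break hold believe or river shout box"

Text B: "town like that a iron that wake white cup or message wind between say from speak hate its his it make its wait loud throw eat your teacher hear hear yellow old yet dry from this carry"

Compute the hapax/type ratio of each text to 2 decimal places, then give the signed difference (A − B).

-0.11

A: hapax=20, V=26, ratio=0.77
B: hapax=29, V=33, ratio=0.88
Difference = 0.77 − 0.88 = -0.11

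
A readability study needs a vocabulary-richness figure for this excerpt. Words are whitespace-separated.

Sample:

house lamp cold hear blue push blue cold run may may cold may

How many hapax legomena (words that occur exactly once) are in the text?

Frequencies: cold:3, may:3, blue:2, house:1, lamp:1, hear:1, push:1, run:1
Hapax (freq=1): hear, house, lamp, push, run

5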